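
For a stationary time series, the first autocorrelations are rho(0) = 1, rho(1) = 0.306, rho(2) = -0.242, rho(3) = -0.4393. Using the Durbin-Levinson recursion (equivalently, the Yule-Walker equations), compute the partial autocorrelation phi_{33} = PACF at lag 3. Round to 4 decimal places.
\phi_{33} = -0.2871

The PACF at lag k is phi_{kk}, the last component of the solution
to the Yule-Walker system G_k phi = r_k where
  (G_k)_{ij} = rho(|i - j|), (r_k)_i = rho(i), i,j = 1..k.
Equivalently, Durbin-Levinson gives phi_{kk} iteratively:
  phi_{11} = rho(1)
  phi_{kk} = [rho(k) - sum_{j=1..k-1} phi_{k-1,j} rho(k-j)]
            / [1 - sum_{j=1..k-1} phi_{k-1,j} rho(j)],
  phi_{k,j} = phi_{k-1,j} - phi_{kk} phi_{k-1,k-j},  j = 1..k-1.
Step k = 1:
  phi_11 = rho(1) = 0.306.
Step k = 2:
  phi_22 = [rho(2) - phi_11 rho(1)] / [1 - phi_11 rho(1)] = [-0.242 - (0.306)(0.306)] / [1 - (0.306)(0.306)]
         = -0.335636 / 0.906364 = -0.37031.
  Update: phi_21 = phi_11 - phi_22 phi_11 = 0.306 - (-0.37031)(0.306) = 0.419315.
Step k = 3:
  phi_33 = [rho(3) - phi_21 rho(2) - phi_22 rho(1)] / [1 - phi_21 rho(1) - phi_22 rho(2)]
    numerator   = -0.4393 - (0.419315)(-0.242) - (-0.37031)(0.306) = -0.2245108
    denominator = 1 - (0.419315)(0.306) - (-0.37031)(-0.242) = 0.7820745
  phi_33 = -0.2245108 / 0.7820745 = -0.2871.
Therefore phi_{33} = -0.2871.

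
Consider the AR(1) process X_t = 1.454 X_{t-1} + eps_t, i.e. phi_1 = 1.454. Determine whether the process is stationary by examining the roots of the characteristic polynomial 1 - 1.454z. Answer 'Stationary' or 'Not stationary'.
\text{Not stationary}

The AR(p) characteristic polynomial is P(z) = 1 - 1.454z.
Stationarity requires all roots to lie outside the unit circle, i.e. |z| > 1 for every root.
This is linear in z: 1 + (-1.454) z = 0  =>  z = -1/(-1.454) = 0.687758,  |z| = 0.687758.
Moduli of all roots: 0.6878.
All moduli strictly greater than 1? No.
Verdict: Not stationary.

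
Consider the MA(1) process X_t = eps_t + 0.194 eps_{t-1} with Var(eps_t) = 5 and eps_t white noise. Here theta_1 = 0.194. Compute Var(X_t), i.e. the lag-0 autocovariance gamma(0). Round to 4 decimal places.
\gamma(0) = 5.1882

For an MA(q) process X_t = eps_t + sum_i theta_i eps_{t-i} with
Var(eps_t) = sigma^2, the variance is
  gamma(0) = sigma^2 * (1 + sum_i theta_i^2).
  sum_i theta_i^2 = (0.194)^2 = 0.037636.
  gamma(0) = 5 * (1 + 0.037636) = 5 * 1.037636 = 5.18818, which rounds to 5.1882.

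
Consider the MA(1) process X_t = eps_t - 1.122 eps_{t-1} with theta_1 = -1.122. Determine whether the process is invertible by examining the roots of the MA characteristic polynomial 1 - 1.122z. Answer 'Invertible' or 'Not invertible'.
\text{Not invertible}

The MA(q) characteristic polynomial is P(z) = 1 - 1.122z.
Invertibility requires all roots to lie outside the unit circle, i.e. |z| > 1 for every root.
This is linear in z: 1 + (-1.122) z = 0  =>  z = -1/(-1.122) = 0.891266,  |z| = 0.891266.
Moduli of all roots: 0.8913.
All moduli strictly greater than 1? No.
Verdict: Not invertible.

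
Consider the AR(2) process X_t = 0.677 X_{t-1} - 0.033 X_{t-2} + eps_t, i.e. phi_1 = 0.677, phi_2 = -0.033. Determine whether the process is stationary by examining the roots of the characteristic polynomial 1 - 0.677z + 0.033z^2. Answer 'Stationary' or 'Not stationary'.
\text{Stationary}

The AR(p) characteristic polynomial is P(z) = 1 - 0.677z + 0.033z^2.
Stationarity requires all roots to lie outside the unit circle, i.e. |z| > 1 for every root.
Set 1 + (-0.677) z + (0.033) z^2 = 0, i.e. a z^2 + b z + c = 0 with a = 0.033, b = -0.677, c = 1.
Discriminant D = b^2 - 4ac = (-0.677)^2 - 4*(0.033)*1 = 0.458329 - (0.132) = 0.326329.
D >= 0, so the roots are real: z = (-b +/- sqrt(D)) / (2a) = (0.677 +/- 0.571252) / (0.066).
  z_1 = (0.677 + 0.571252) / (0.066) = 18.9129,   |z_1| = 18.9129.
  z_2 = (0.677 - 0.571252) / (0.066) = 1.6022,   |z_2| = 1.6022.
Moduli of all roots: 18.9129, 1.6022.
All moduli strictly greater than 1? Yes.
Verdict: Stationary.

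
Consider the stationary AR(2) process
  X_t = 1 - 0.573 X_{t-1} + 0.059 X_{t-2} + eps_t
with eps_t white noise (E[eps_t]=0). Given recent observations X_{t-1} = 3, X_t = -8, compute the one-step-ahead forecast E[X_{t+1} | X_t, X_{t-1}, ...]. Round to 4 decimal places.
E[X_{t+1} \mid \mathcal F_t] = 5.7610

For an AR(p) model X_t = c + sum_i phi_i X_{t-i} + eps_t, the
one-step-ahead conditional mean is
  E[X_{t+1} | X_t, ...] = c + sum_i phi_i X_{t+1-i}.
Substitute known values:
  E[X_{t+1} | ...] = 1 + (-0.573) * (-8) + (0.059) * (3)
                   = 5.7610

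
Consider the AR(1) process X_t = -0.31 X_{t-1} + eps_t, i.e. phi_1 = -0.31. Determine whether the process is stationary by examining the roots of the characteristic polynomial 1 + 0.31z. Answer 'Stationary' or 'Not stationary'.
\text{Stationary}

The AR(p) characteristic polynomial is P(z) = 1 + 0.31z.
Stationarity requires all roots to lie outside the unit circle, i.e. |z| > 1 for every root.
This is linear in z: 1 + (0.31) z = 0  =>  z = -1/(0.31) = -3.225806,  |z| = 3.225806.
Moduli of all roots: 3.2258.
All moduli strictly greater than 1? Yes.
Verdict: Stationary.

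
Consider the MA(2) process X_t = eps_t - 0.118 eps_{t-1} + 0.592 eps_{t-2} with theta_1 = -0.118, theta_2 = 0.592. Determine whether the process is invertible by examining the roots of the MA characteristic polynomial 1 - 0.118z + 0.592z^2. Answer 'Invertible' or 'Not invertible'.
\text{Invertible}

The MA(q) characteristic polynomial is P(z) = 1 - 0.118z + 0.592z^2.
Invertibility requires all roots to lie outside the unit circle, i.e. |z| > 1 for every root.
Set 1 + (-0.118) z + (0.592) z^2 = 0, i.e. a z^2 + b z + c = 0 with a = 0.592, b = -0.118, c = 1.
Discriminant D = b^2 - 4ac = (-0.118)^2 - 4*(0.592)*1 = 0.013924 - (2.368) = -2.354076.
D < 0, so the roots are the complex-conjugate pair z = (-b +/- i sqrt(-D)) / (2a) = 0.0997 +/- 1.2959i.
For a conjugate pair |z|^2 = z * conj(z) = (product of roots) = c/a = 1/(0.592) = 1.689189, so |z| = sqrt(1.689189) = 1.2997 for both roots.
Moduli of all roots: 1.2997, 1.2997.
All moduli strictly greater than 1? Yes.
Verdict: Invertible.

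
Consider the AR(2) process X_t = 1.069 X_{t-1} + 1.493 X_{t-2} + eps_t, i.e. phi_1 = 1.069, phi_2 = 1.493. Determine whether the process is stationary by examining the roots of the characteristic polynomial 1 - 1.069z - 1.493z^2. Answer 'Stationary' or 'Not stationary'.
\text{Not stationary}

The AR(p) characteristic polynomial is P(z) = 1 - 1.069z - 1.493z^2.
Stationarity requires all roots to lie outside the unit circle, i.e. |z| > 1 for every root.
Set 1 + (-1.069) z + (-1.493) z^2 = 0, i.e. a z^2 + b z + c = 0 with a = -1.493, b = -1.069, c = 1.
Discriminant D = b^2 - 4ac = (-1.069)^2 - 4*(-1.493)*1 = 1.142761 - (-5.972) = 7.114761.
D >= 0, so the roots are real: z = (-b +/- sqrt(D)) / (2a) = (1.069 +/- 2.667351) / (-2.986).
  z_1 = (1.069 + 2.667351) / (-2.986) = -1.2513,   |z_1| = 1.2513.
  z_2 = (1.069 - 2.667351) / (-2.986) = 0.5353,   |z_2| = 0.5353.
Moduli of all roots: 1.2513, 0.5353.
All moduli strictly greater than 1? No.
Verdict: Not stationary.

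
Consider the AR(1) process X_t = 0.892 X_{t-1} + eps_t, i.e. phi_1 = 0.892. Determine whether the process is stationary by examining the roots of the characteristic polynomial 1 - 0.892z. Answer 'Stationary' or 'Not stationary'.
\text{Stationary}

The AR(p) characteristic polynomial is P(z) = 1 - 0.892z.
Stationarity requires all roots to lie outside the unit circle, i.e. |z| > 1 for every root.
This is linear in z: 1 + (-0.892) z = 0  =>  z = -1/(-0.892) = 1.121076,  |z| = 1.121076.
Moduli of all roots: 1.1211.
All moduli strictly greater than 1? Yes.
Verdict: Stationary.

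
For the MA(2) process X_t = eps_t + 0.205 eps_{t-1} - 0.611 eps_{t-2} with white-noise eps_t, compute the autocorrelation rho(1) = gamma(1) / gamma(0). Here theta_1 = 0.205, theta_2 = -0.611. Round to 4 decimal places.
\rho(1) = 0.0563

For an MA(q) process with theta_0 = 1, the autocovariance is
  gamma(k) = sigma^2 * sum_{i=0..q-k} theta_i * theta_{i+k},
and rho(k) = gamma(k) / gamma(0). Sigma^2 cancels.
  numerator   = (1)*(0.205) + (0.205)*(-0.611) = 0.079745.
  denominator = (1)^2 + (0.205)^2 + (-0.611)^2 = 1.415346.
  rho(1) = 0.079745 / 1.415346 = 0.0563.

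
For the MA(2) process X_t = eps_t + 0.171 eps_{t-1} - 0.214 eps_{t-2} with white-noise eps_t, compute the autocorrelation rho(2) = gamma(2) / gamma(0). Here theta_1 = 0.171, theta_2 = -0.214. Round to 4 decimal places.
\rho(2) = -0.1991

For an MA(q) process with theta_0 = 1, the autocovariance is
  gamma(k) = sigma^2 * sum_{i=0..q-k} theta_i * theta_{i+k},
and rho(k) = gamma(k) / gamma(0). Sigma^2 cancels.
  numerator   = (1)*(-0.214) = -0.214.
  denominator = (1)^2 + (0.171)^2 + (-0.214)^2 = 1.075037.
  rho(2) = -0.214 / 1.075037 = -0.1991.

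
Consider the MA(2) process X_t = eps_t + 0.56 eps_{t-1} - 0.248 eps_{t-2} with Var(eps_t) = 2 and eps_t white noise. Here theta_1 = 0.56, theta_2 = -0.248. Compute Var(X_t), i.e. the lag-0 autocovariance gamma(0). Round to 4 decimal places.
\gamma(0) = 2.7502

For an MA(q) process X_t = eps_t + sum_i theta_i eps_{t-i} with
Var(eps_t) = sigma^2, the variance is
  gamma(0) = sigma^2 * (1 + sum_i theta_i^2).
  sum_i theta_i^2 = (0.56)^2 + (-0.248)^2 = 0.3136 + 0.061504 = 0.375104.
  gamma(0) = 2 * (1 + 0.375104) = 2 * 1.375104 = 2.750208, which rounds to 2.7502.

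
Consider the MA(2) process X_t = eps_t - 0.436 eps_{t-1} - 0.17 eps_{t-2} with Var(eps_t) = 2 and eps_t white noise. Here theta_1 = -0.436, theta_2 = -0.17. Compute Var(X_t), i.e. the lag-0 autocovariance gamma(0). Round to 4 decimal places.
\gamma(0) = 2.4380

For an MA(q) process X_t = eps_t + sum_i theta_i eps_{t-i} with
Var(eps_t) = sigma^2, the variance is
  gamma(0) = sigma^2 * (1 + sum_i theta_i^2).
  sum_i theta_i^2 = (-0.436)^2 + (-0.17)^2 = 0.190096 + 0.0289 = 0.218996.
  gamma(0) = 2 * (1 + 0.218996) = 2 * 1.218996 = 2.437992, which rounds to 2.4380.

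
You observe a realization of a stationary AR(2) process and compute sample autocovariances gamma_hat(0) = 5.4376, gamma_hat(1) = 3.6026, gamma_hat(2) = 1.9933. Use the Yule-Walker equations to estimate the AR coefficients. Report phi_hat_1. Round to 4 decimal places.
\hat\phi_{1} = 0.7480

The Yule-Walker equations for an AR(p) process read, in matrix form,
  Gamma_p phi = r_p,   with   (Gamma_p)_{ij} = gamma(|i - j|),
                       (r_p)_i = gamma(i),   i,j = 1..p.
Substitute the sample gammas (Toeplitz matrix and right-hand side of size 2):
  Gamma_p = [[5.4376, 3.6026], [3.6026, 5.4376]]
  r_p     = [3.6026, 1.9933]
Written out:
  5.4376 phi_1 + 3.6026 phi_2 = 3.6026
  3.6026 phi_1 + 5.4376 phi_2 = 1.9933
Solve by Cramer's rule:
  det = gamma(0)^2 - gamma(1)^2 = (5.4376)^2 - (3.6026)^2 = 29.56749376 - 12.97872676 = 16.588767
  phi_hat_1 = [gamma(1) gamma(0) - gamma(1) gamma(2)] / det = [(3.6026)(5.4376) - (3.6026)(1.9933)] / 16.588767 = 12.40843518 / 16.588767 = 0.748
  phi_hat_2 = [gamma(0) gamma(2) - gamma(1)^2] / det = [(5.4376)(1.9933) - (3.6026)^2] / 16.588767 = -2.13995868 / 16.588767 = -0.129
So phi_hat = [0.7480, -0.1290].
Therefore phi_hat_1 = 0.7480.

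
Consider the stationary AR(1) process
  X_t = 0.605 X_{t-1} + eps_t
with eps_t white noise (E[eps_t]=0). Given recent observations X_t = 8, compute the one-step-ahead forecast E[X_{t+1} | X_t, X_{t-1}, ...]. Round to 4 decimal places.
E[X_{t+1} \mid \mathcal F_t] = 4.8400

For an AR(p) model X_t = c + sum_i phi_i X_{t-i} + eps_t, the
one-step-ahead conditional mean is
  E[X_{t+1} | X_t, ...] = c + sum_i phi_i X_{t+1-i}.
Substitute known values:
  E[X_{t+1} | ...] = (0.605) * (8)
                   = 4.8400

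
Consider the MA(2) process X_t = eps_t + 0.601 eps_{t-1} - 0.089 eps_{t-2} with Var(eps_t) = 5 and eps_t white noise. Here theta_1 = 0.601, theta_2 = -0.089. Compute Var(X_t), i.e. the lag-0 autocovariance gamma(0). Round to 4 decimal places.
\gamma(0) = 6.8456

For an MA(q) process X_t = eps_t + sum_i theta_i eps_{t-i} with
Var(eps_t) = sigma^2, the variance is
  gamma(0) = sigma^2 * (1 + sum_i theta_i^2).
  sum_i theta_i^2 = (0.601)^2 + (-0.089)^2 = 0.361201 + 0.007921 = 0.369122.
  gamma(0) = 5 * (1 + 0.369122) = 5 * 1.369122 = 6.84561, which rounds to 6.8456.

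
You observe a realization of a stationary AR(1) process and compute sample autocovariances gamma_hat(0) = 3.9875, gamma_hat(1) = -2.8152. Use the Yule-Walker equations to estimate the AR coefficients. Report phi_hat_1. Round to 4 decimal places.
\hat\phi_{1} = -0.7060

The Yule-Walker equations for an AR(p) process read, in matrix form,
  Gamma_p phi = r_p,   with   (Gamma_p)_{ij} = gamma(|i - j|),
                       (r_p)_i = gamma(i),   i,j = 1..p.
Substitute the sample gammas (Toeplitz matrix and right-hand side of size 1):
  Gamma_p = [[3.9875]]
  r_p     = [-2.8152]
With p = 1 this is the single equation gamma(0) phi_1 = gamma(1):
  phi_hat_1 = gamma(1) / gamma(0) = -2.8152 / 3.9875 = -0.7060.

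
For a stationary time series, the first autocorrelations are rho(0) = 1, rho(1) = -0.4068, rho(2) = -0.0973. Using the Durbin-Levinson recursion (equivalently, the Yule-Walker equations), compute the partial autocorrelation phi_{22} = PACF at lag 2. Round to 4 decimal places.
\phi_{22} = -0.3149

The PACF at lag k is phi_{kk}, the last component of the solution
to the Yule-Walker system G_k phi = r_k where
  (G_k)_{ij} = rho(|i - j|), (r_k)_i = rho(i), i,j = 1..k.
Equivalently, Durbin-Levinson gives phi_{kk} iteratively:
  phi_{11} = rho(1)
  phi_{kk} = [rho(k) - sum_{j=1..k-1} phi_{k-1,j} rho(k-j)]
            / [1 - sum_{j=1..k-1} phi_{k-1,j} rho(j)],
  phi_{k,j} = phi_{k-1,j} - phi_{kk} phi_{k-1,k-j},  j = 1..k-1.
Step k = 1:
  phi_11 = rho(1) = -0.4068.
Step k = 2:
  phi_22 = [rho(2) - phi_11 rho(1)] / [1 - phi_11 rho(1)] = [-0.0973 - (-0.4068)(-0.4068)] / [1 - (-0.4068)(-0.4068)]
         = -0.26278624 / 0.83451376 = -0.3149.
Therefore phi_{22} = -0.3149.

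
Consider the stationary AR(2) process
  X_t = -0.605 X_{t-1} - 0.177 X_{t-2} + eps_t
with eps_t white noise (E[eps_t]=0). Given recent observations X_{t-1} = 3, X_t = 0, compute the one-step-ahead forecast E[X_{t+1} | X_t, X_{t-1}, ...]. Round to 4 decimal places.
E[X_{t+1} \mid \mathcal F_t] = -0.5310

For an AR(p) model X_t = c + sum_i phi_i X_{t-i} + eps_t, the
one-step-ahead conditional mean is
  E[X_{t+1} | X_t, ...] = c + sum_i phi_i X_{t+1-i}.
Substitute known values:
  E[X_{t+1} | ...] = (-0.605) * (0) + (-0.177) * (3)
                   = -0.5310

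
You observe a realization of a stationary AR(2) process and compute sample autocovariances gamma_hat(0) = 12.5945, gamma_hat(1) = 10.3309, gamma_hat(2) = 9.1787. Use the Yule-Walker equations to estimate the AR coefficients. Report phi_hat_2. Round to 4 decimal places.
\hat\phi_{2} = 0.1710

The Yule-Walker equations for an AR(p) process read, in matrix form,
  Gamma_p phi = r_p,   with   (Gamma_p)_{ij} = gamma(|i - j|),
                       (r_p)_i = gamma(i),   i,j = 1..p.
Substitute the sample gammas (Toeplitz matrix and right-hand side of size 2):
  Gamma_p = [[12.5945, 10.3309], [10.3309, 12.5945]]
  r_p     = [10.3309, 9.1787]
Written out:
  12.5945 phi_1 + 10.3309 phi_2 = 10.3309
  10.3309 phi_1 + 12.5945 phi_2 = 9.1787
Solve by Cramer's rule:
  det = gamma(0)^2 - gamma(1)^2 = (12.5945)^2 - (10.3309)^2 = 158.62143025 - 106.72749481 = 51.89393544
  phi_hat_1 = [gamma(1) gamma(0) - gamma(1) gamma(2)] / det = [(10.3309)(12.5945) - (10.3309)(9.1787)] / 51.89393544 = 35.28828822 / 51.89393544 = 0.68
  phi_hat_2 = [gamma(0) gamma(2) - gamma(1)^2] / det = [(12.5945)(9.1787) - (10.3309)^2] / 51.89393544 = 8.87364234 / 51.89393544 = 0.171
So phi_hat = [0.6800, 0.1710].
Therefore phi_hat_2 = 0.1710.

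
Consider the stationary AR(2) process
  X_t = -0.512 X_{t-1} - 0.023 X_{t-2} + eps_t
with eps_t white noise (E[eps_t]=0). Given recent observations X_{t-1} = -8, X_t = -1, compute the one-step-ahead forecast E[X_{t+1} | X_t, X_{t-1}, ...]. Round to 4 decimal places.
E[X_{t+1} \mid \mathcal F_t] = 0.6960

For an AR(p) model X_t = c + sum_i phi_i X_{t-i} + eps_t, the
one-step-ahead conditional mean is
  E[X_{t+1} | X_t, ...] = c + sum_i phi_i X_{t+1-i}.
Substitute known values:
  E[X_{t+1} | ...] = (-0.512) * (-1) + (-0.023) * (-8)
                   = 0.6960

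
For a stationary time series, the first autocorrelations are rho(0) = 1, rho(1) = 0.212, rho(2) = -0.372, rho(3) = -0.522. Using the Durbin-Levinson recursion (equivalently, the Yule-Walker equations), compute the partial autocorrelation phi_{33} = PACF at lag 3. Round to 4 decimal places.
\phi_{33} = -0.4090

The PACF at lag k is phi_{kk}, the last component of the solution
to the Yule-Walker system G_k phi = r_k where
  (G_k)_{ij} = rho(|i - j|), (r_k)_i = rho(i), i,j = 1..k.
Equivalently, Durbin-Levinson gives phi_{kk} iteratively:
  phi_{11} = rho(1)
  phi_{kk} = [rho(k) - sum_{j=1..k-1} phi_{k-1,j} rho(k-j)]
            / [1 - sum_{j=1..k-1} phi_{k-1,j} rho(j)],
  phi_{k,j} = phi_{k-1,j} - phi_{kk} phi_{k-1,k-j},  j = 1..k-1.
Step k = 1:
  phi_11 = rho(1) = 0.212.
Step k = 2:
  phi_22 = [rho(2) - phi_11 rho(1)] / [1 - phi_11 rho(1)] = [-0.372 - (0.212)(0.212)] / [1 - (0.212)(0.212)]
         = -0.416944 / 0.955056 = -0.436565.
  Update: phi_21 = phi_11 - phi_22 phi_11 = 0.212 - (-0.436565)(0.212) = 0.304552.
Step k = 3:
  phi_33 = [rho(3) - phi_21 rho(2) - phi_22 rho(1)] / [1 - phi_21 rho(1) - phi_22 rho(2)]
    numerator   = -0.522 - (0.304552)(-0.372) - (-0.436565)(0.212) = -0.31615496
    denominator = 1 - (0.304552)(0.212) - (-0.436565)(-0.372) = 0.77303285
  phi_33 = -0.31615496 / 0.77303285 = -0.409.
Therefore phi_{33} = -0.4090.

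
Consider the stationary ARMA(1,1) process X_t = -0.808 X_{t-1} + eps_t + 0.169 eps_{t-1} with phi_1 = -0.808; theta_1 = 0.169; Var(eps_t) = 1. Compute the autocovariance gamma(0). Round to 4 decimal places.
\gamma(0) = 2.1763

Multiply the model equation by X_{t-k} and take expectations. With theta_0 = psi_0 = 1 and psi_j the MA(infinity) weights, this gives
  gamma(k) - sum_i phi_i gamma(k-i) = c_k,
  c_k = sigma^2 * sum_{j=k..q} theta_j psi_{j-k}   (c_k = 0 for k > q),
using gamma(-m) = gamma(m).
psi-weights needed (psi_j = theta_j + sum_i phi_i psi_{j-i}):
  psi_1 = theta_1 + phi_1 = 0.169 + (-0.808) = -0.639
Right-hand sides:
  c_0 = sigma^2 (1 + theta_1 psi_1) = 1 * (1 + (0.169)(-0.639)) = 1 * 0.892009 = 0.892009
  c_1 = sigma^2 theta_1 = 1 * (0.169) = 0.169
  c_2 = 0
Equations for k = 0 and k = 1 (AR order 1):
  gamma(0) = phi_1 gamma(1) + c_0
  gamma(1) = phi_1 gamma(0) + c_1
Substituting the second into the first: gamma(0) (1 - phi_1^2) = c_0 + phi_1 c_1, so
  gamma(0) = (c_0 + phi_1 c_1) / (1 - phi_1^2) = (0.892009 + (-0.808)(0.169)) / (1 - (-0.808)^2) = 0.755457 / 0.347136 = 2.176257.
Therefore gamma(0) = 2.1763 (to 4 decimal places).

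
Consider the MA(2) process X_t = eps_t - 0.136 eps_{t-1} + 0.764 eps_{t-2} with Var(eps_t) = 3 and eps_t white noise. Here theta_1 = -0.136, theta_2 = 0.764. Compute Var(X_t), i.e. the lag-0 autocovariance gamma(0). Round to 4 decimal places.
\gamma(0) = 4.8066

For an MA(q) process X_t = eps_t + sum_i theta_i eps_{t-i} with
Var(eps_t) = sigma^2, the variance is
  gamma(0) = sigma^2 * (1 + sum_i theta_i^2).
  sum_i theta_i^2 = (-0.136)^2 + (0.764)^2 = 0.018496 + 0.583696 = 0.602192.
  gamma(0) = 3 * (1 + 0.602192) = 3 * 1.602192 = 4.806576, which rounds to 4.8066.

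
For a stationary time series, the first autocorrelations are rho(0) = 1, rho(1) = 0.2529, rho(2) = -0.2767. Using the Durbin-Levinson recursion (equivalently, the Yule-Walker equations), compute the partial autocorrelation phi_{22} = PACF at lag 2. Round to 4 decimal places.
\phi_{22} = -0.3639

The PACF at lag k is phi_{kk}, the last component of the solution
to the Yule-Walker system G_k phi = r_k where
  (G_k)_{ij} = rho(|i - j|), (r_k)_i = rho(i), i,j = 1..k.
Equivalently, Durbin-Levinson gives phi_{kk} iteratively:
  phi_{11} = rho(1)
  phi_{kk} = [rho(k) - sum_{j=1..k-1} phi_{k-1,j} rho(k-j)]
            / [1 - sum_{j=1..k-1} phi_{k-1,j} rho(j)],
  phi_{k,j} = phi_{k-1,j} - phi_{kk} phi_{k-1,k-j},  j = 1..k-1.
Step k = 1:
  phi_11 = rho(1) = 0.2529.
Step k = 2:
  phi_22 = [rho(2) - phi_11 rho(1)] / [1 - phi_11 rho(1)] = [-0.2767 - (0.2529)(0.2529)] / [1 - (0.2529)(0.2529)]
         = -0.34065841 / 0.93604159 = -0.3639.
Therefore phi_{22} = -0.3639.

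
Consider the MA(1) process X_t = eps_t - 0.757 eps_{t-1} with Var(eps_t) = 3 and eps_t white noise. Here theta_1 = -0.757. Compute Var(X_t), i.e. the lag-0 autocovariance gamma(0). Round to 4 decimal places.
\gamma(0) = 4.7191

For an MA(q) process X_t = eps_t + sum_i theta_i eps_{t-i} with
Var(eps_t) = sigma^2, the variance is
  gamma(0) = sigma^2 * (1 + sum_i theta_i^2).
  sum_i theta_i^2 = (-0.757)^2 = 0.573049.
  gamma(0) = 3 * (1 + 0.573049) = 3 * 1.573049 = 4.719147, which rounds to 4.7191.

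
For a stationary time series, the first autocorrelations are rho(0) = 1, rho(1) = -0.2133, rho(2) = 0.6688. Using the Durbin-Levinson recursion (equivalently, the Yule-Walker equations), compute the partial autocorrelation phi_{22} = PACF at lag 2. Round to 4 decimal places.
\phi_{22} = 0.6530

The PACF at lag k is phi_{kk}, the last component of the solution
to the Yule-Walker system G_k phi = r_k where
  (G_k)_{ij} = rho(|i - j|), (r_k)_i = rho(i), i,j = 1..k.
Equivalently, Durbin-Levinson gives phi_{kk} iteratively:
  phi_{11} = rho(1)
  phi_{kk} = [rho(k) - sum_{j=1..k-1} phi_{k-1,j} rho(k-j)]
            / [1 - sum_{j=1..k-1} phi_{k-1,j} rho(j)],
  phi_{k,j} = phi_{k-1,j} - phi_{kk} phi_{k-1,k-j},  j = 1..k-1.
Step k = 1:
  phi_11 = rho(1) = -0.2133.
Step k = 2:
  phi_22 = [rho(2) - phi_11 rho(1)] / [1 - phi_11 rho(1)] = [0.6688 - (-0.2133)(-0.2133)] / [1 - (-0.2133)(-0.2133)]
         = 0.62330311 / 0.95450311 = 0.653.
Therefore phi_{22} = 0.6530.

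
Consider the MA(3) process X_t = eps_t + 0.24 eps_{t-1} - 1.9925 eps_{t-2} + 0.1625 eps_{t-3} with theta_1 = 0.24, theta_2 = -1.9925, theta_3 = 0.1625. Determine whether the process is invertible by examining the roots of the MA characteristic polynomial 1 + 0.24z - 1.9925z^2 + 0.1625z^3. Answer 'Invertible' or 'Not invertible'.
\text{Not invertible}

The MA(q) characteristic polynomial is P(z) = 1 + 0.24z - 1.9925z^2 + 0.1625z^3.
Invertibility requires all roots to lie outside the unit circle, i.e. |z| > 1 for every root.
Degree 3: look for a simple real root z0 first, then factor out (1 - z/z0) and solve the remaining quadratic.
Testing z0 = 0.8: P(0.8) = 1 + (0.24)(0.8) + (-1.9925)(0.8)^2 + (0.1625)(0.8)^3
  = 1 + (0.192) + (-1.2752) + (0.0832) = 0.  So z_0 = 0.8 is a root, |z_0| = 0.8.
Divide out the factor (1 - 1.25 z) = (1 - z/z0) (since 1/z0 = 1.25):
  P(z) = (1 - 1.25 z)(1 + (1.49) z + (-0.13) z^2)
  [check: z-coef 1.49 - (1.25) = 0.24; z^2-coef -0.13 - (1.25)(1.49) = -1.9925; z^3-coef -(1.25)(-0.13) = 0.1625.]
Remaining roots from the quadratic factor 1 + (1.49) z + (-0.13) z^2:
  Set 1 + (1.49) z + (-0.13) z^2 = 0, i.e. a z^2 + b z + c = 0 with a = -0.13, b = 1.49, c = 1.
  Discriminant D = b^2 - 4ac = (1.49)^2 - 4*(-0.13)*1 = 2.2201 - (-0.52) = 2.7401.
  D >= 0, so the roots are real: z = (-b +/- sqrt(D)) / (2a) = (-1.49 +/- 1.655325) / (-0.26).
    z_1 = (-1.49 + 1.655325) / (-0.26) = -0.6359,   |z_1| = 0.6359.
    z_2 = (-1.49 - 1.655325) / (-0.26) = 12.0974,   |z_2| = 12.0974.
Moduli of all roots: 0.8000, 0.6359, 12.0974.
All moduli strictly greater than 1? No.
Verdict: Not invertible.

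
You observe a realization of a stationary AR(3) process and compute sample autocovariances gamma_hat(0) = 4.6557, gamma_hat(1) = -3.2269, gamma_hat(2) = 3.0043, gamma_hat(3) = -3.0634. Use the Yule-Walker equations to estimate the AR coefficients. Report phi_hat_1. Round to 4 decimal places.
\hat\phi_{1} = -0.3830

The Yule-Walker equations for an AR(p) process read, in matrix form,
  Gamma_p phi = r_p,   with   (Gamma_p)_{ij} = gamma(|i - j|),
                       (r_p)_i = gamma(i),   i,j = 1..p.
Substitute the sample gammas (Toeplitz matrix and right-hand side of size 3):
  Gamma_p = [[4.6557, -3.2269, 3.0043], [-3.2269, 4.6557, -3.2269], [3.0043, -3.2269, 4.6557]]
  r_p     = [-3.2269, 3.0043, -3.0634]
Written out (R1..R3):
  (R1) 4.6557 phi_1 - 3.2269 phi_2 + 3.0043 phi_3 = -3.2269
  (R2) -3.2269 phi_1 + 4.6557 phi_2 - 3.2269 phi_3 = 3.0043
  (R3) 3.0043 phi_1 - 3.2269 phi_2 + 4.6557 phi_3 = -3.0634
Gaussian elimination:
  R2 <- R2 - (-3.2269/4.6557) R1 = R2 - (-0.693107) R1:  2.419112 phi_2 - 1.144598 phi_3 = 0.767712
  R3 <- R3 - (3.0043/4.6557) R1 = R3 - (0.645295) R1:  -1.144598 phi_2 + 2.71704 phi_3 = -0.981098
  R3 <- R3 - (-1.144598/2.419112) R2 = R3 - (-0.473148) R2:  2.175476 phi_3 = -0.617856
Back-substitution:
  phi_hat_3 = -0.617856 / 2.175476 = -0.28401
  phi_hat_2 = (0.767712 - (-1.144598)(-0.28401)) / 2.419112 = 0.182974
  phi_hat_1 = (-3.2269 - (-3.2269)(0.182974) - (3.0043)(-0.28401)) / 4.6557 = -0.383017
So phi_hat = [-0.3830, 0.1830, -0.2840].
Therefore phi_hat_1 = -0.3830.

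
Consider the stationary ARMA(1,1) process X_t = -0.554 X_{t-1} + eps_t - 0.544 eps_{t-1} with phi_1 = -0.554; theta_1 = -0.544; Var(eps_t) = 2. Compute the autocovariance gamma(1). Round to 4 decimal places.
\gamma(1) = -4.1233

Multiply the model equation by X_{t-k} and take expectations. With theta_0 = psi_0 = 1 and psi_j the MA(infinity) weights, this gives
  gamma(k) - sum_i phi_i gamma(k-i) = c_k,
  c_k = sigma^2 * sum_{j=k..q} theta_j psi_{j-k}   (c_k = 0 for k > q),
using gamma(-m) = gamma(m).
psi-weights needed (psi_j = theta_j + sum_i phi_i psi_{j-i}):
  psi_1 = theta_1 + phi_1 = -0.544 + (-0.554) = -1.098
Right-hand sides:
  c_0 = sigma^2 (1 + theta_1 psi_1) = 2 * (1 + (-0.544)(-1.098)) = 2 * 1.597312 = 3.194624
  c_1 = sigma^2 theta_1 = 2 * (-0.544) = -1.088
  c_2 = 0
Equations for k = 0 and k = 1 (AR order 1):
  gamma(0) = phi_1 gamma(1) + c_0
  gamma(1) = phi_1 gamma(0) + c_1
Substituting the second into the first: gamma(0) (1 - phi_1^2) = c_0 + phi_1 c_1, so
  gamma(0) = (c_0 + phi_1 c_1) / (1 - phi_1^2) = (3.194624 + (-0.554)(-1.088)) / (1 - (-0.554)^2) = 3.797376 / 0.693084 = 5.478955.
  gamma(1) = phi_1 gamma(0) + c_1 = (-0.554)(5.478955) + (-1.088) = -4.123341.
Therefore gamma(1) = -4.1233 (to 4 decimal places).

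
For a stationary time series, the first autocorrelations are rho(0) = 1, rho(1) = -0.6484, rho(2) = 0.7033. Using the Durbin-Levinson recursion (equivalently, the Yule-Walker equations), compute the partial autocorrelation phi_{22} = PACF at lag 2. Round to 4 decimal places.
\phi_{22} = 0.4881

The PACF at lag k is phi_{kk}, the last component of the solution
to the Yule-Walker system G_k phi = r_k where
  (G_k)_{ij} = rho(|i - j|), (r_k)_i = rho(i), i,j = 1..k.
Equivalently, Durbin-Levinson gives phi_{kk} iteratively:
  phi_{11} = rho(1)
  phi_{kk} = [rho(k) - sum_{j=1..k-1} phi_{k-1,j} rho(k-j)]
            / [1 - sum_{j=1..k-1} phi_{k-1,j} rho(j)],
  phi_{k,j} = phi_{k-1,j} - phi_{kk} phi_{k-1,k-j},  j = 1..k-1.
Step k = 1:
  phi_11 = rho(1) = -0.6484.
Step k = 2:
  phi_22 = [rho(2) - phi_11 rho(1)] / [1 - phi_11 rho(1)] = [0.7033 - (-0.6484)(-0.6484)] / [1 - (-0.6484)(-0.6484)]
         = 0.28287744 / 0.57957744 = 0.4881.
Therefore phi_{22} = 0.4881.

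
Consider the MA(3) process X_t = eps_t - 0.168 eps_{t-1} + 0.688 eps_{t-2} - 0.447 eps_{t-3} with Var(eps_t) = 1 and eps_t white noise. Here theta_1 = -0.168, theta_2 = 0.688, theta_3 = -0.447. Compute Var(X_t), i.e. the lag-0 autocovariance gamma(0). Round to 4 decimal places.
\gamma(0) = 1.7014

For an MA(q) process X_t = eps_t + sum_i theta_i eps_{t-i} with
Var(eps_t) = sigma^2, the variance is
  gamma(0) = sigma^2 * (1 + sum_i theta_i^2).
  sum_i theta_i^2 = (-0.168)^2 + (0.688)^2 + (-0.447)^2 = 0.028224 + 0.473344 + 0.199809 = 0.701377.
  gamma(0) = 1 * (1 + 0.701377) = 1 * 1.701377 = 1.701377, which rounds to 1.7014.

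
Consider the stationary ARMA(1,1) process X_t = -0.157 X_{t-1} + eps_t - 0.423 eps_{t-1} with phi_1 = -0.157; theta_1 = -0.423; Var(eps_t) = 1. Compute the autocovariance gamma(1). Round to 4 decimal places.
\gamma(1) = -0.6341

Multiply the model equation by X_{t-k} and take expectations. With theta_0 = psi_0 = 1 and psi_j the MA(infinity) weights, this gives
  gamma(k) - sum_i phi_i gamma(k-i) = c_k,
  c_k = sigma^2 * sum_{j=k..q} theta_j psi_{j-k}   (c_k = 0 for k > q),
using gamma(-m) = gamma(m).
psi-weights needed (psi_j = theta_j + sum_i phi_i psi_{j-i}):
  psi_1 = theta_1 + phi_1 = -0.423 + (-0.157) = -0.58
Right-hand sides:
  c_0 = sigma^2 (1 + theta_1 psi_1) = 1 * (1 + (-0.423)(-0.58)) = 1 * 1.24534 = 1.24534
  c_1 = sigma^2 theta_1 = 1 * (-0.423) = -0.423
  c_2 = 0
Equations for k = 0 and k = 1 (AR order 1):
  gamma(0) = phi_1 gamma(1) + c_0
  gamma(1) = phi_1 gamma(0) + c_1
Substituting the second into the first: gamma(0) (1 - phi_1^2) = c_0 + phi_1 c_1, so
  gamma(0) = (c_0 + phi_1 c_1) / (1 - phi_1^2) = (1.24534 + (-0.157)(-0.423)) / (1 - (-0.157)^2) = 1.311751 / 0.975351 = 1.344901.
  gamma(1) = phi_1 gamma(0) + c_1 = (-0.157)(1.344901) + (-0.423) = -0.63415.
Therefore gamma(1) = -0.6341 (to 4 decimal places).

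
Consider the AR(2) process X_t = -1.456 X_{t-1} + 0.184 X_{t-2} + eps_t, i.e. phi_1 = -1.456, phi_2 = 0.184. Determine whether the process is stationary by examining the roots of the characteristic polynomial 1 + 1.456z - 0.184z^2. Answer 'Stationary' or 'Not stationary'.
\text{Not stationary}

The AR(p) characteristic polynomial is P(z) = 1 + 1.456z - 0.184z^2.
Stationarity requires all roots to lie outside the unit circle, i.e. |z| > 1 for every root.
Set 1 + (1.456) z + (-0.184) z^2 = 0, i.e. a z^2 + b z + c = 0 with a = -0.184, b = 1.456, c = 1.
Discriminant D = b^2 - 4ac = (1.456)^2 - 4*(-0.184)*1 = 2.119936 - (-0.736) = 2.855936.
D >= 0, so the roots are real: z = (-b +/- sqrt(D)) / (2a) = (-1.456 +/- 1.689951) / (-0.368).
  z_1 = (-1.456 + 1.689951) / (-0.368) = -0.6357,   |z_1| = 0.6357.
  z_2 = (-1.456 - 1.689951) / (-0.368) = 8.5488,   |z_2| = 8.5488.
Moduli of all roots: 0.6357, 8.5488.
All moduli strictly greater than 1? No.
Verdict: Not stationary.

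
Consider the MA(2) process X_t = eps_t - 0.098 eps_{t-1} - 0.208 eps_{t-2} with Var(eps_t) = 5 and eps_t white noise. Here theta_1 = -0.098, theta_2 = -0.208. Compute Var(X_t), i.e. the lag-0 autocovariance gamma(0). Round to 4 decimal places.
\gamma(0) = 5.2643

For an MA(q) process X_t = eps_t + sum_i theta_i eps_{t-i} with
Var(eps_t) = sigma^2, the variance is
  gamma(0) = sigma^2 * (1 + sum_i theta_i^2).
  sum_i theta_i^2 = (-0.098)^2 + (-0.208)^2 = 0.009604 + 0.043264 = 0.052868.
  gamma(0) = 5 * (1 + 0.052868) = 5 * 1.052868 = 5.26434, which rounds to 5.2643.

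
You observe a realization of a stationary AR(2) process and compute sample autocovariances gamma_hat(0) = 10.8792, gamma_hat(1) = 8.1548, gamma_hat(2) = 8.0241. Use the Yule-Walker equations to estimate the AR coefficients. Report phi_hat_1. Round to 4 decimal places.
\hat\phi_{1} = 0.4490

The Yule-Walker equations for an AR(p) process read, in matrix form,
  Gamma_p phi = r_p,   with   (Gamma_p)_{ij} = gamma(|i - j|),
                       (r_p)_i = gamma(i),   i,j = 1..p.
Substitute the sample gammas (Toeplitz matrix and right-hand side of size 2):
  Gamma_p = [[10.8792, 8.1548], [8.1548, 10.8792]]
  r_p     = [8.1548, 8.0241]
Written out:
  10.8792 phi_1 + 8.1548 phi_2 = 8.1548
  8.1548 phi_1 + 10.8792 phi_2 = 8.0241
Solve by Cramer's rule:
  det = gamma(0)^2 - gamma(1)^2 = (10.8792)^2 - (8.1548)^2 = 118.35699264 - 66.50076304 = 51.8562296
  phi_hat_1 = [gamma(1) gamma(0) - gamma(1) gamma(2)] / det = [(8.1548)(10.8792) - (8.1548)(8.0241)] / 51.8562296 = 23.28276948 / 51.8562296 = 0.449
  phi_hat_2 = [gamma(0) gamma(2) - gamma(1)^2] / det = [(10.8792)(8.0241) - (8.1548)^2] / 51.8562296 = 20.79502568 / 51.8562296 = 0.401
So phi_hat = [0.4490, 0.4010].
Therefore phi_hat_1 = 0.4490.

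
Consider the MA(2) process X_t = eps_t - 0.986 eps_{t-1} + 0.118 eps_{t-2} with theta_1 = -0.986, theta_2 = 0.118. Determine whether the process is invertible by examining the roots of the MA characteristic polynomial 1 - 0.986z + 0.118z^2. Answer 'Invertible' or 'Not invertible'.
\text{Invertible}

The MA(q) characteristic polynomial is P(z) = 1 - 0.986z + 0.118z^2.
Invertibility requires all roots to lie outside the unit circle, i.e. |z| > 1 for every root.
Set 1 + (-0.986) z + (0.118) z^2 = 0, i.e. a z^2 + b z + c = 0 with a = 0.118, b = -0.986, c = 1.
Discriminant D = b^2 - 4ac = (-0.986)^2 - 4*(0.118)*1 = 0.972196 - (0.472) = 0.500196.
D >= 0, so the roots are real: z = (-b +/- sqrt(D)) / (2a) = (0.986 +/- 0.707245) / (0.236).
  z_1 = (0.986 + 0.707245) / (0.236) = 7.1748,   |z_1| = 7.1748.
  z_2 = (0.986 - 0.707245) / (0.236) = 1.1812,   |z_2| = 1.1812.
Moduli of all roots: 7.1748, 1.1812.
All moduli strictly greater than 1? Yes.
Verdict: Invertible.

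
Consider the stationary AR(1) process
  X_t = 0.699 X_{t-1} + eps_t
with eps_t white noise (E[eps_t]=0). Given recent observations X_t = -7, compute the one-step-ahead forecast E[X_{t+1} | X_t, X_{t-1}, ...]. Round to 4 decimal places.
E[X_{t+1} \mid \mathcal F_t] = -4.8930

For an AR(p) model X_t = c + sum_i phi_i X_{t-i} + eps_t, the
one-step-ahead conditional mean is
  E[X_{t+1} | X_t, ...] = c + sum_i phi_i X_{t+1-i}.
Substitute known values:
  E[X_{t+1} | ...] = (0.699) * (-7)
                   = -4.8930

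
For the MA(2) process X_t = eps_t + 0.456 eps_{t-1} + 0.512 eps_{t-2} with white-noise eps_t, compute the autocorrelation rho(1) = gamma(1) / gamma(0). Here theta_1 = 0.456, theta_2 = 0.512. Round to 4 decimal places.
\rho(1) = 0.4690

For an MA(q) process with theta_0 = 1, the autocovariance is
  gamma(k) = sigma^2 * sum_{i=0..q-k} theta_i * theta_{i+k},
and rho(k) = gamma(k) / gamma(0). Sigma^2 cancels.
  numerator   = (1)*(0.456) + (0.456)*(0.512) = 0.689472.
  denominator = (1)^2 + (0.456)^2 + (0.512)^2 = 1.47008.
  rho(1) = 0.689472 / 1.47008 = 0.4690.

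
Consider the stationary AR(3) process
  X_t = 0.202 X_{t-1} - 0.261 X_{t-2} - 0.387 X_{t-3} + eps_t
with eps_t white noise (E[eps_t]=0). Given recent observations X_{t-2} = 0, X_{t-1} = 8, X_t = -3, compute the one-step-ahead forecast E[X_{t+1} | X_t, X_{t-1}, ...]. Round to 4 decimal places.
E[X_{t+1} \mid \mathcal F_t] = -2.6940

For an AR(p) model X_t = c + sum_i phi_i X_{t-i} + eps_t, the
one-step-ahead conditional mean is
  E[X_{t+1} | X_t, ...] = c + sum_i phi_i X_{t+1-i}.
Substitute known values:
  E[X_{t+1} | ...] = (0.202) * (-3) + (-0.261) * (8) + (-0.387) * (0)
                   = -2.6940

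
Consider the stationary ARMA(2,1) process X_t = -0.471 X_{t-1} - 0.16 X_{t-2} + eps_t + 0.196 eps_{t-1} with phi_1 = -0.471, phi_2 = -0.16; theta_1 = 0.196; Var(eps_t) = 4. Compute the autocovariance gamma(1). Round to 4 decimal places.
\gamma(1) = -1.0790

Multiply the model equation by X_{t-k} and take expectations. With theta_0 = psi_0 = 1 and psi_j the MA(infinity) weights, this gives
  gamma(k) - sum_i phi_i gamma(k-i) = c_k,
  c_k = sigma^2 * sum_{j=k..q} theta_j psi_{j-k}   (c_k = 0 for k > q),
using gamma(-m) = gamma(m).
psi-weights needed (psi_j = theta_j + sum_i phi_i psi_{j-i}):
  psi_1 = theta_1 + phi_1 = 0.196 + (-0.471) = -0.275
Right-hand sides:
  c_0 = sigma^2 (1 + theta_1 psi_1) = 4 * (1 + (0.196)(-0.275)) = 4 * 0.9461 = 3.7844
  c_1 = sigma^2 theta_1 = 4 * (0.196) = 0.784
  c_2 = 0
Equations for k = 0, 1, 2 (AR order 2, c_2 = 0):
  (E0) gamma(0) = phi_1 gamma(1) + phi_2 gamma(2) + c_0
  (E1) gamma(1) = phi_1 gamma(0) + phi_2 gamma(1) + c_1
  (E2) gamma(2) = phi_1 gamma(1) + phi_2 gamma(0)
From (E1): gamma(1) = A gamma(0) + B with
  A = phi_1 / (1 - phi_2) = -0.471 / 1.16 = -0.406034,   B = c_1 / (1 - phi_2) = 0.784 / 1.16 = 0.675862.
Insert (E2) into (E0): gamma(0) (1 - phi_2^2) = phi_1 (1 + phi_2) gamma(1) + c_0.
  phi_1 (1 + phi_2) = (-0.471)(0.84) = -0.39564,   1 - phi_2^2 = 0.9744.
Replace gamma(1) by A gamma(0) + B and collect gamma(0):
  gamma(0) [0.9744 - (-0.39564)(-0.406034)] = (-0.39564)(0.675862) + 3.7844
  gamma(0) * 0.813757 = 3.517002
  gamma(0) = 3.517002 / 0.813757 = 4.321934.
  gamma(1) = A gamma(0) + B = (-0.406034)(4.321934) + (0.675862) = -1.078992.
Therefore gamma(1) = -1.0790 (to 4 decimal places).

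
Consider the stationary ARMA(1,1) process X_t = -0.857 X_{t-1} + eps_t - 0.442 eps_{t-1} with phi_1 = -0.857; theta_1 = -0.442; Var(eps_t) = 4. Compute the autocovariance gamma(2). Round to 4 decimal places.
\gamma(2) = 23.1207

Multiply the model equation by X_{t-k} and take expectations. With theta_0 = psi_0 = 1 and psi_j the MA(infinity) weights, this gives
  gamma(k) - sum_i phi_i gamma(k-i) = c_k,
  c_k = sigma^2 * sum_{j=k..q} theta_j psi_{j-k}   (c_k = 0 for k > q),
using gamma(-m) = gamma(m).
psi-weights needed (psi_j = theta_j + sum_i phi_i psi_{j-i}):
  psi_1 = theta_1 + phi_1 = -0.442 + (-0.857) = -1.299
Right-hand sides:
  c_0 = sigma^2 (1 + theta_1 psi_1) = 4 * (1 + (-0.442)(-1.299)) = 4 * 1.574158 = 6.296632
  c_1 = sigma^2 theta_1 = 4 * (-0.442) = -1.768
  c_2 = 0
Equations for k = 0 and k = 1 (AR order 1):
  gamma(0) = phi_1 gamma(1) + c_0
  gamma(1) = phi_1 gamma(0) + c_1
Substituting the second into the first: gamma(0) (1 - phi_1^2) = c_0 + phi_1 c_1, so
  gamma(0) = (c_0 + phi_1 c_1) / (1 - phi_1^2) = (6.296632 + (-0.857)(-1.768)) / (1 - (-0.857)^2) = 7.811808 / 0.265551 = 29.417355.
  gamma(1) = phi_1 gamma(0) + c_1 = (-0.857)(29.417355) + (-1.768) = -26.978673.
For k = 2 (> q): gamma(2) = phi_1 gamma(1) = (-0.857)(-26.978673) = 23.120723.
Therefore gamma(2) = 23.1207 (to 4 decimal places).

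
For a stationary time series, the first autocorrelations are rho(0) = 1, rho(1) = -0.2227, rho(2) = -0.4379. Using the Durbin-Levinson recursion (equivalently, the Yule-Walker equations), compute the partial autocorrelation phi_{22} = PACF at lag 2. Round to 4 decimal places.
\phi_{22} = -0.5129

The PACF at lag k is phi_{kk}, the last component of the solution
to the Yule-Walker system G_k phi = r_k where
  (G_k)_{ij} = rho(|i - j|), (r_k)_i = rho(i), i,j = 1..k.
Equivalently, Durbin-Levinson gives phi_{kk} iteratively:
  phi_{11} = rho(1)
  phi_{kk} = [rho(k) - sum_{j=1..k-1} phi_{k-1,j} rho(k-j)]
            / [1 - sum_{j=1..k-1} phi_{k-1,j} rho(j)],
  phi_{k,j} = phi_{k-1,j} - phi_{kk} phi_{k-1,k-j},  j = 1..k-1.
Step k = 1:
  phi_11 = rho(1) = -0.2227.
Step k = 2:
  phi_22 = [rho(2) - phi_11 rho(1)] / [1 - phi_11 rho(1)] = [-0.4379 - (-0.2227)(-0.2227)] / [1 - (-0.2227)(-0.2227)]
         = -0.48749529 / 0.95040471 = -0.5129.
Therefore phi_{22} = -0.5129.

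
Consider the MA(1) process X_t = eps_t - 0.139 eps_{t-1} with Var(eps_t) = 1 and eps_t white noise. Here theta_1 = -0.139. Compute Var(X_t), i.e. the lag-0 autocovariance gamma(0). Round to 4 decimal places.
\gamma(0) = 1.0193

For an MA(q) process X_t = eps_t + sum_i theta_i eps_{t-i} with
Var(eps_t) = sigma^2, the variance is
  gamma(0) = sigma^2 * (1 + sum_i theta_i^2).
  sum_i theta_i^2 = (-0.139)^2 = 0.019321.
  gamma(0) = 1 * (1 + 0.019321) = 1 * 1.019321 = 1.019321, which rounds to 1.0193.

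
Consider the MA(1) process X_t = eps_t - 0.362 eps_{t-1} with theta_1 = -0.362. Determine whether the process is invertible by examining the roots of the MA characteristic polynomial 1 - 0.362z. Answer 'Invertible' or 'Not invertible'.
\text{Invertible}

The MA(q) characteristic polynomial is P(z) = 1 - 0.362z.
Invertibility requires all roots to lie outside the unit circle, i.e. |z| > 1 for every root.
This is linear in z: 1 + (-0.362) z = 0  =>  z = -1/(-0.362) = 2.762431,  |z| = 2.762431.
Moduli of all roots: 2.7624.
All moduli strictly greater than 1? Yes.
Verdict: Invertible.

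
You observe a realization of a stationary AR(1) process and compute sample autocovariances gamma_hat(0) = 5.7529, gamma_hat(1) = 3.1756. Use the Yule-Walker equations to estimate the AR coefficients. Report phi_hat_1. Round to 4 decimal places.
\hat\phi_{1} = 0.5520

The Yule-Walker equations for an AR(p) process read, in matrix form,
  Gamma_p phi = r_p,   with   (Gamma_p)_{ij} = gamma(|i - j|),
                       (r_p)_i = gamma(i),   i,j = 1..p.
Substitute the sample gammas (Toeplitz matrix and right-hand side of size 1):
  Gamma_p = [[5.7529]]
  r_p     = [3.1756]
With p = 1 this is the single equation gamma(0) phi_1 = gamma(1):
  phi_hat_1 = gamma(1) / gamma(0) = 3.1756 / 5.7529 = 0.5520.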